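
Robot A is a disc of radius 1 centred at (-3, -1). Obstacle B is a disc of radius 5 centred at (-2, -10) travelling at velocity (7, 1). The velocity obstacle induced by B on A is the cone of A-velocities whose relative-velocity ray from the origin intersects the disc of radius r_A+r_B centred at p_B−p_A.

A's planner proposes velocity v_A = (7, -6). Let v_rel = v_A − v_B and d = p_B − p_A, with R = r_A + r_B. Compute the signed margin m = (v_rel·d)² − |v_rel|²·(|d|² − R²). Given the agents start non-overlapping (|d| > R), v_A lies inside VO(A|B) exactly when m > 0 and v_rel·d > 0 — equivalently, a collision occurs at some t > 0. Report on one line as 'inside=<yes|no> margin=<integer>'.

d = (1, -9),  |d|² = 82;  R = 1+5 = 6,  c = 82−6² = 46
v_rel = (0, -7),  |v_rel|² = 49;  v_rel·d = (0)·(1) + (-7)·(-9) = 63
49·t² − 126·t + 46 = 0  ⇒  m = 63² − 49·46 = 1715
m = 1715 > 0,  v_rel·d = 63 > 0  ⇒  inside

inside=yes margin=1715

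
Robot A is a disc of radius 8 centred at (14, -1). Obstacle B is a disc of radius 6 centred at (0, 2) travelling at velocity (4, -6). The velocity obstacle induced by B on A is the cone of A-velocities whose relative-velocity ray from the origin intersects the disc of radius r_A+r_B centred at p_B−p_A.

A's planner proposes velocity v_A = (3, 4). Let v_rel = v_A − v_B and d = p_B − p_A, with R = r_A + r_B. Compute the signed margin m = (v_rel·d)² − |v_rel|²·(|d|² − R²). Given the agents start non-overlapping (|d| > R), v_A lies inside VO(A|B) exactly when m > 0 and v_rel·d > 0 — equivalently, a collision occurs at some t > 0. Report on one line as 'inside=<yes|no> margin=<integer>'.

d = (-14, 3),  |d|² = 205;  R = 8+6 = 14,  c = 205−14² = 9
v_rel = (-1, 10),  |v_rel|² = 101;  v_rel·d = (-1)·(-14) + (10)·(3) = 44
101·t² − 88·t + 9 = 0  ⇒  m = 44² − 101·9 = 1027
m = 1027 > 0,  v_rel·d = 44 > 0  ⇒  inside

inside=yes margin=1027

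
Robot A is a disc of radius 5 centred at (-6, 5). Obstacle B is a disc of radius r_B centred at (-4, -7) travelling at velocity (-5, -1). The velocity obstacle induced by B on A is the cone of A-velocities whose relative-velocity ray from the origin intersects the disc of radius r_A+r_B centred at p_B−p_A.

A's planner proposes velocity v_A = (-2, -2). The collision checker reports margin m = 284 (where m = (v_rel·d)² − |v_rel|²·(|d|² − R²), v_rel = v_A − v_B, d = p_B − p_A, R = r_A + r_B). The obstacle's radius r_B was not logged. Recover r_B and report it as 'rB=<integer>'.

m = 284
d = (2, -12);  v_rel = (3, -1),  |v_rel|² = 10
v_rel×d = (3)·(-12) − (-1)·(2) = -34
since m = R²·10 − (-34)²:  R² = (1156 + 284) / 10 = 144
R = √144 = 12  ⇒  r_B = 12 − 5 = 7

rB=7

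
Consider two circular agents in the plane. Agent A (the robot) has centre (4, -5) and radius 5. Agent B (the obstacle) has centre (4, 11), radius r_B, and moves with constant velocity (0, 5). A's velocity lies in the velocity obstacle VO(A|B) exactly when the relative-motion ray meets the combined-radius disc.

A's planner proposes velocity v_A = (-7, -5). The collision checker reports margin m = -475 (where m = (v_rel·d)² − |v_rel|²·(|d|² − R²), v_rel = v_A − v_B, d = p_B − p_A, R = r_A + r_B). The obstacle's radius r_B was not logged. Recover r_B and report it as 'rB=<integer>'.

m = -475
d = (0, 16);  v_rel = (-7, -10),  |v_rel|² = 149
v_rel×d = (-7)·(16) − (-10)·(0) = -112
since m = R²·149 − (-112)²:  R² = (12544 + -475) / 149 = 81
R = √81 = 9  ⇒  r_B = 9 − 5 = 4

rB=4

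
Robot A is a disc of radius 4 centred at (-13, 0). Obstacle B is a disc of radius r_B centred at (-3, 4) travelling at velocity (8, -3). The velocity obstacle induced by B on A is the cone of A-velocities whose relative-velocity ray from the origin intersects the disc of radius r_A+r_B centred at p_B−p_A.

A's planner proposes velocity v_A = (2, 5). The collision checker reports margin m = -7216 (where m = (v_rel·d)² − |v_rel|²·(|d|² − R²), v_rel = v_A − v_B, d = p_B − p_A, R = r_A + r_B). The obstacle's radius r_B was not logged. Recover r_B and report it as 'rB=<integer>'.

m = -7216
d = (10, 4);  v_rel = (-6, 8),  |v_rel|² = 100
v_rel×d = (-6)·(4) − (8)·(10) = -104
since m = R²·100 − (-104)²:  R² = (10816 + -7216) / 100 = 36
R = √36 = 6  ⇒  r_B = 6 − 4 = 2

rB=2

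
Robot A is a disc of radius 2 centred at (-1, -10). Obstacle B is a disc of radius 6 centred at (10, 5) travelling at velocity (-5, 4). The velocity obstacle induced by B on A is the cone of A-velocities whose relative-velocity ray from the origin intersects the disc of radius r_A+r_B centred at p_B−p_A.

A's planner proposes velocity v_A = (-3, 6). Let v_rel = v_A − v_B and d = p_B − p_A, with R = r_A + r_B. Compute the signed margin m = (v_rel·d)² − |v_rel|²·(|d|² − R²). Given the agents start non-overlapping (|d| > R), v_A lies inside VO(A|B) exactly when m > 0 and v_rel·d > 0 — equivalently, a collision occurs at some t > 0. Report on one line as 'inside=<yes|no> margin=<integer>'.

d = (11, 15),  |d|² = 346;  R = 2+6 = 8,  c = 346−8² = 282
v_rel = (2, 2),  |v_rel|² = 8;  v_rel·d = (2)·(11) + (2)·(15) = 52
8·t² − 104·t + 282 = 0  ⇒  m = 52² − 8·282 = 448
m = 448 > 0,  v_rel·d = 52 > 0  ⇒  inside

inside=yes margin=448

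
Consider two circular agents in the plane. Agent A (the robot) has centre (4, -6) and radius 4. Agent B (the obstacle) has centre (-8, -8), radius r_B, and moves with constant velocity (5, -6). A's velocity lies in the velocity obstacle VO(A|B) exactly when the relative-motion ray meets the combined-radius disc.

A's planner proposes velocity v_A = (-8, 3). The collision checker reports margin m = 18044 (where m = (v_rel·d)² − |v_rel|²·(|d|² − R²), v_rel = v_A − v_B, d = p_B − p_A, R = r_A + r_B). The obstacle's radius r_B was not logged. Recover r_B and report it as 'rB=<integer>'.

m = 18044
d = (-12, -2);  v_rel = (-13, 9),  |v_rel|² = 250
v_rel×d = (-13)·(-2) − (9)·(-12) = 134
since m = R²·250 − 134²:  R² = (17956 + 18044) / 250 = 144
R = √144 = 12  ⇒  r_B = 12 − 4 = 8

rB=8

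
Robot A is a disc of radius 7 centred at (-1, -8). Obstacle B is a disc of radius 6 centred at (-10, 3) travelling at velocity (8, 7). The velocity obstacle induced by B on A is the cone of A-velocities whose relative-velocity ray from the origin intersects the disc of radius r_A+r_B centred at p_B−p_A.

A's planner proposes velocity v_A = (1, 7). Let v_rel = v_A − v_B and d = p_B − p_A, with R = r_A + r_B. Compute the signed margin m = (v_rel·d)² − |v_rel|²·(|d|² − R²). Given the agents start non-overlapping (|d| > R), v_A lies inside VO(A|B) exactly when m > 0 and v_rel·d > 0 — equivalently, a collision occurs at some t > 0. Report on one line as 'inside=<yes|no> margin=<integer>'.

d = (-9, 11),  |d|² = 202;  R = 7+6 = 13,  c = 202−13² = 33
v_rel = (-7, 0),  |v_rel|² = 49;  v_rel·d = (-7)·(-9) + (0)·(11) = 63
49·t² − 126·t + 33 = 0  ⇒  m = 63² − 49·33 = 2352
m = 2352 > 0,  v_rel·d = 63 > 0  ⇒  inside

inside=yes margin=2352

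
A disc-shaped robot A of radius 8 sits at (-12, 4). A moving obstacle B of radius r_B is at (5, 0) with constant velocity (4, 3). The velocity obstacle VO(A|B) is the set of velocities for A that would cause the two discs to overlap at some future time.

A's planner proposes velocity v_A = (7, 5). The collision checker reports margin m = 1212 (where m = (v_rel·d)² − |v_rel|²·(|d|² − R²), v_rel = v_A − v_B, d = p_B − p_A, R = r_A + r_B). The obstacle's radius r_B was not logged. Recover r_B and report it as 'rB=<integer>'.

m = 1212
d = (17, -4);  v_rel = (3, 2),  |v_rel|² = 13
v_rel×d = (3)·(-4) − (2)·(17) = -46
since m = R²·13 − (-46)²:  R² = (2116 + 1212) / 13 = 256
R = √256 = 16  ⇒  r_B = 16 − 8 = 8

rB=8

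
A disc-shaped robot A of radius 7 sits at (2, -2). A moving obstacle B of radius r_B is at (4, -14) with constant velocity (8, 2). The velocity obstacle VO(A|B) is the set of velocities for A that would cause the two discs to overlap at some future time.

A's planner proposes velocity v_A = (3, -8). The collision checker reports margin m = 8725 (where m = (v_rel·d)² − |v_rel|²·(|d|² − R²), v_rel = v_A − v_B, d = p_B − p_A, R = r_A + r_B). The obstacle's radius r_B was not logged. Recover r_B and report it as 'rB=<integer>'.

m = 8725
d = (2, -12);  v_rel = (-5, -10),  |v_rel|² = 125
v_rel×d = (-5)·(-12) − (-10)·(2) = 80
since m = R²·125 − 80²:  R² = (6400 + 8725) / 125 = 121
R = √121 = 11  ⇒  r_B = 11 − 7 = 4

rB=4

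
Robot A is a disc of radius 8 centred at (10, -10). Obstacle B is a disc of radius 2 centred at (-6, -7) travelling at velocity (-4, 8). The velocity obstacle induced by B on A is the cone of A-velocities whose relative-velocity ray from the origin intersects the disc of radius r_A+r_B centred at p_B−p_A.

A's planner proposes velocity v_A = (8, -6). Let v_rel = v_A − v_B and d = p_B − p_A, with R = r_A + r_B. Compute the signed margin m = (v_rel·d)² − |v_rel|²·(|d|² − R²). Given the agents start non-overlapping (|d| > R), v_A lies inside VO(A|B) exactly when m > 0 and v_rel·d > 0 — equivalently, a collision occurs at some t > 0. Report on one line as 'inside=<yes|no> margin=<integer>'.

d = (-16, 3),  |d|² = 265;  R = 8+2 = 10,  c = 265−10² = 165
v_rel = (12, -14),  |v_rel|² = 340;  v_rel·d = (12)·(-16) + (-14)·(3) = -234
340·t² + 468·t + 165 = 0  ⇒  m = (-234)² − 340·165 = -1344
m = -1344 < 0,  v_rel·d = -234 < 0  ⇒  outside

inside=no margin=-1344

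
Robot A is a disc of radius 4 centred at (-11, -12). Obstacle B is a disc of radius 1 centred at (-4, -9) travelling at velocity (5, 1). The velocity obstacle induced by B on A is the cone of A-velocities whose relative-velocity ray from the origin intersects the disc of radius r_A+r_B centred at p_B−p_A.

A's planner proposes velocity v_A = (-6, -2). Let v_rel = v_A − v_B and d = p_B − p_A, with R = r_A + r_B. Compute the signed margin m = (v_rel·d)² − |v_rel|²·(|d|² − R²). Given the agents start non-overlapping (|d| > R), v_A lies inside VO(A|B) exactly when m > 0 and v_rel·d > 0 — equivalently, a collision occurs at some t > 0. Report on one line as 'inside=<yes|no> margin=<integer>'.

d = (7, 3),  |d|² = 58;  R = 4+1 = 5,  c = 58−5² = 33
v_rel = (-11, -3),  |v_rel|² = 130;  v_rel·d = (-11)·(7) + (-3)·(3) = -86
130·t² + 172·t + 33 = 0  ⇒  m = (-86)² − 130·33 = 3106
m = 3106 > 0,  v_rel·d = -86 < 0  ⇒  outside

inside=no margin=3106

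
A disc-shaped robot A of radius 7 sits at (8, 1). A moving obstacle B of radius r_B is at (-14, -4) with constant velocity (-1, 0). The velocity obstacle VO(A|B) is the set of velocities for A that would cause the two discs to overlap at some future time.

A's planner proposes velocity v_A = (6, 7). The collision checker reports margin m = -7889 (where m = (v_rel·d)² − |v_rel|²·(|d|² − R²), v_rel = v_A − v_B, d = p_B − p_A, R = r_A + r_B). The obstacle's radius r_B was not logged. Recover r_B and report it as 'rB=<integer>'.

m = -7889
d = (-22, -5);  v_rel = (7, 7),  |v_rel|² = 98
v_rel×d = (7)·(-5) − (7)·(-22) = 119
since m = R²·98 − 119²:  R² = (14161 + -7889) / 98 = 64
R = √64 = 8  ⇒  r_B = 8 − 7 = 1

rB=1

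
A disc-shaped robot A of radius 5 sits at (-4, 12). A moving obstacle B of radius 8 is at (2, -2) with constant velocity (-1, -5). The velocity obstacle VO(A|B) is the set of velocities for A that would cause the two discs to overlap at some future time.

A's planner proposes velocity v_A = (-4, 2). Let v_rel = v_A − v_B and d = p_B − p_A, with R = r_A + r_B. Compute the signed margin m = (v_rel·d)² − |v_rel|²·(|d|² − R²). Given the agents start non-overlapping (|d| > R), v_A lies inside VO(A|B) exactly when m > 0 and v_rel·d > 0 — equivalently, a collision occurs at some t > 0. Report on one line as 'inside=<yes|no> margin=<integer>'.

d = (6, -14),  |d|² = 232;  R = 5+8 = 13,  c = 232−13² = 63
v_rel = (-3, 7),  |v_rel|² = 58;  v_rel·d = (-3)·(6) + (7)·(-14) = -116
58·t² + 232·t + 63 = 0  ⇒  m = (-116)² − 58·63 = 9802
m = 9802 > 0,  v_rel·d = -116 < 0  ⇒  outside

inside=no margin=9802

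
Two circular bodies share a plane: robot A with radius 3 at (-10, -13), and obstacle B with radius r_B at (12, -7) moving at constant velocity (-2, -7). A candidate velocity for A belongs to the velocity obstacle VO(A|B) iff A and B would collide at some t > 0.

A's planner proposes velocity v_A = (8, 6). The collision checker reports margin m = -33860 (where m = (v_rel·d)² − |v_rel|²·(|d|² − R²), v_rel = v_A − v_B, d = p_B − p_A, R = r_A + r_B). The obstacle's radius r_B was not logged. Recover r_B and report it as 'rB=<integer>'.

m = -33860
d = (22, 6);  v_rel = (10, 13),  |v_rel|² = 269
v_rel×d = (10)·(6) − (13)·(22) = -226
since m = R²·269 − (-226)²:  R² = (51076 + -33860) / 269 = 64
R = √64 = 8  ⇒  r_B = 8 − 3 = 5

rB=5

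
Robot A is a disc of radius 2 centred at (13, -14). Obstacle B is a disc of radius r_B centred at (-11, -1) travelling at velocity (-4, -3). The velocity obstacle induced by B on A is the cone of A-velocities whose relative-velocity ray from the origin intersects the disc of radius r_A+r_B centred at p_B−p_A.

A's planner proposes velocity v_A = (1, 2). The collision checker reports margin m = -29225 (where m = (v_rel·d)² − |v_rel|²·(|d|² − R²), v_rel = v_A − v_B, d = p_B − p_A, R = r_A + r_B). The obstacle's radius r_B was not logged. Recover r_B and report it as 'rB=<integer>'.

m = -29225
d = (-24, 13);  v_rel = (5, 5),  |v_rel|² = 50
v_rel×d = (5)·(13) − (5)·(-24) = 185
since m = R²·50 − 185²:  R² = (34225 + -29225) / 50 = 100
R = √100 = 10  ⇒  r_B = 10 − 2 = 8

rB=8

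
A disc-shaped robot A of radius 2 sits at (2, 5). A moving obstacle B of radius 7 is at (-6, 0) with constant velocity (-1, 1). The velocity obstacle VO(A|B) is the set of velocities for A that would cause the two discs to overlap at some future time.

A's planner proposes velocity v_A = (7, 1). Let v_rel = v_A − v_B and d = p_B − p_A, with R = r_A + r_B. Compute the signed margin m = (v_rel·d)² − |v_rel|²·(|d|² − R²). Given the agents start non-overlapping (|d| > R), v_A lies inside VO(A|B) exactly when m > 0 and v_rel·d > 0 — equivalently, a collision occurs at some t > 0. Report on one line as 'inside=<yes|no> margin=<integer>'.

d = (-8, -5),  |d|² = 89;  R = 2+7 = 9,  c = 89−9² = 8
v_rel = (8, 0),  |v_rel|² = 64;  v_rel·d = (8)·(-8) + (0)·(-5) = -64
64·t² + 128·t + 8 = 0  ⇒  m = (-64)² − 64·8 = 3584
m = 3584 > 0,  v_rel·d = -64 < 0  ⇒  outside

inside=no margin=3584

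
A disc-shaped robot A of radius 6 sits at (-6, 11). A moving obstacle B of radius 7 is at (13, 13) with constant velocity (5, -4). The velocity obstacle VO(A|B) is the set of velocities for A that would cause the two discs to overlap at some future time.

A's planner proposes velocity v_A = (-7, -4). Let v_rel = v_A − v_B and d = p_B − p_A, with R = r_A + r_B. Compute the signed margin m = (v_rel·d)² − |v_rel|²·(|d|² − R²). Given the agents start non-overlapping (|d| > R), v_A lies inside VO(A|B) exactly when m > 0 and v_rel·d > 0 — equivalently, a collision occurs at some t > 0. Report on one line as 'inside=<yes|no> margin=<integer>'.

d = (19, 2),  |d|² = 365;  R = 6+7 = 13,  c = 365−13² = 196
v_rel = (-12, 0),  |v_rel|² = 144;  v_rel·d = (-12)·(19) + (0)·(2) = -228
144·t² + 456·t + 196 = 0  ⇒  m = (-228)² − 144·196 = 23760
m = 23760 > 0,  v_rel·d = -228 < 0  ⇒  outside

inside=no margin=23760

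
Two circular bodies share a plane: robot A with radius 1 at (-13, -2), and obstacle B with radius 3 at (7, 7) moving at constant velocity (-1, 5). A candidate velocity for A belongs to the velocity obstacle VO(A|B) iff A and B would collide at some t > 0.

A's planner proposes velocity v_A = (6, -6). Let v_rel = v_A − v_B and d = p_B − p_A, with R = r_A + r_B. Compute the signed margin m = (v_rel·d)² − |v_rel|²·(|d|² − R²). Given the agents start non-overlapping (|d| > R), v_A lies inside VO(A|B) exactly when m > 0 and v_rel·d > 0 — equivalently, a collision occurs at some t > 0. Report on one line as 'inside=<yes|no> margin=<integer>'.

d = (20, 9),  |d|² = 481;  R = 1+3 = 4,  c = 481−4² = 465
v_rel = (7, -11),  |v_rel|² = 170;  v_rel·d = (7)·(20) + (-11)·(9) = 41
170·t² − 82·t + 465 = 0  ⇒  m = 41² − 170·465 = -77369
m = -77369 < 0,  v_rel·d = 41 > 0  ⇒  outside

inside=no margin=-77369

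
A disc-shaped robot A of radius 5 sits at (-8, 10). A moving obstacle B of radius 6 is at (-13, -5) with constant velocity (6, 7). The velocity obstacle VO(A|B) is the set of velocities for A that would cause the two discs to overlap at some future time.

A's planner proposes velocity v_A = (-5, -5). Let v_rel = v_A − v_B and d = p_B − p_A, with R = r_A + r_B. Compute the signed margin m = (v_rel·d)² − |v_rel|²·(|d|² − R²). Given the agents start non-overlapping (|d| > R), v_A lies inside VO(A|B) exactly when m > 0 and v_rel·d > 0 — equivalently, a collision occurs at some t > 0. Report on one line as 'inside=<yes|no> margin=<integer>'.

d = (-5, -15),  |d|² = 250;  R = 5+6 = 11,  c = 250−11² = 129
v_rel = (-11, -12),  |v_rel|² = 265;  v_rel·d = (-11)·(-5) + (-12)·(-15) = 235
265·t² − 470·t + 129 = 0  ⇒  m = 235² − 265·129 = 21040
m = 21040 > 0,  v_rel·d = 235 > 0  ⇒  inside

inside=yes margin=21040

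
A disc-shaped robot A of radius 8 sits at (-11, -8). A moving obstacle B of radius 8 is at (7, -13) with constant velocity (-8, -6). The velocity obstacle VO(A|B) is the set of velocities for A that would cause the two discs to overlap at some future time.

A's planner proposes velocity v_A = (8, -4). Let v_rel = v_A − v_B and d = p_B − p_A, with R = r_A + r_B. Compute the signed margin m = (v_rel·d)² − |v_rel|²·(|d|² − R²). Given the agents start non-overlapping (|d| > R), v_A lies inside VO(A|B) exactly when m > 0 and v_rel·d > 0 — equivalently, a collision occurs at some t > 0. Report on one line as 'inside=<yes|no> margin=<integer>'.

d = (18, -5),  |d|² = 349;  R = 8+8 = 16,  c = 349−16² = 93
v_rel = (16, 2),  |v_rel|² = 260;  v_rel·d = (16)·(18) + (2)·(-5) = 278
260·t² − 556·t + 93 = 0  ⇒  m = 278² − 260·93 = 53104
m = 53104 > 0,  v_rel·d = 278 > 0  ⇒  inside

inside=yes margin=53104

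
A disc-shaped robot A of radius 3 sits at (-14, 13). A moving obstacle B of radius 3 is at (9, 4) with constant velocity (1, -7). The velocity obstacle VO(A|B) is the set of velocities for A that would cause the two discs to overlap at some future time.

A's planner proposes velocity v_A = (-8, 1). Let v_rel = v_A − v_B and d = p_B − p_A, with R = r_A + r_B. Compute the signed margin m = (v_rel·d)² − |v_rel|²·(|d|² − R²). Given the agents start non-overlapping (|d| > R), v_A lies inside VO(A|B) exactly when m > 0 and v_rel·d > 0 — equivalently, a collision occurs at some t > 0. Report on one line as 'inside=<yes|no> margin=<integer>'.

d = (23, -9),  |d|² = 610;  R = 3+3 = 6,  c = 610−6² = 574
v_rel = (-9, 8),  |v_rel|² = 145;  v_rel·d = (-9)·(23) + (8)·(-9) = -279
145·t² + 558·t + 574 = 0  ⇒  m = (-279)² − 145·574 = -5389
m = -5389 < 0,  v_rel·d = -279 < 0  ⇒  outside

inside=no margin=-5389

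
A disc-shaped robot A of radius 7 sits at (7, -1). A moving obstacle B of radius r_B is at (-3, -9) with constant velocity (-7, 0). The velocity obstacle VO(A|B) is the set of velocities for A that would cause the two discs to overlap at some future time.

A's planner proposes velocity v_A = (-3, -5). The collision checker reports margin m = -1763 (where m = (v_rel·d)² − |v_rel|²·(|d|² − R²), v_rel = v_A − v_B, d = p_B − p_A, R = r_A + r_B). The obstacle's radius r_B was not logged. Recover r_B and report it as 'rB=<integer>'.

m = -1763
d = (-10, -8);  v_rel = (4, -5),  |v_rel|² = 41
v_rel×d = (4)·(-8) − (-5)·(-10) = -82
since m = R²·41 − (-82)²:  R² = (6724 + -1763) / 41 = 121
R = √121 = 11  ⇒  r_B = 11 − 7 = 4

rB=4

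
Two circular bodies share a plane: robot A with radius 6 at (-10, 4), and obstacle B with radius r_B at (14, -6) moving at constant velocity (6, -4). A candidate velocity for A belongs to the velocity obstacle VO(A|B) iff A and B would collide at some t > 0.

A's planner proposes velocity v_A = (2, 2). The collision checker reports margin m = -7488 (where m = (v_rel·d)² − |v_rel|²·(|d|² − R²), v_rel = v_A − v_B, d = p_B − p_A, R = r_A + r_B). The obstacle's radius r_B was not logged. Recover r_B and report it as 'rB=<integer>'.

m = -7488
d = (24, -10);  v_rel = (-4, 6),  |v_rel|² = 52
v_rel×d = (-4)·(-10) − (6)·(24) = -104
since m = R²·52 − (-104)²:  R² = (10816 + -7488) / 52 = 64
R = √64 = 8  ⇒  r_B = 8 − 6 = 2

rB=2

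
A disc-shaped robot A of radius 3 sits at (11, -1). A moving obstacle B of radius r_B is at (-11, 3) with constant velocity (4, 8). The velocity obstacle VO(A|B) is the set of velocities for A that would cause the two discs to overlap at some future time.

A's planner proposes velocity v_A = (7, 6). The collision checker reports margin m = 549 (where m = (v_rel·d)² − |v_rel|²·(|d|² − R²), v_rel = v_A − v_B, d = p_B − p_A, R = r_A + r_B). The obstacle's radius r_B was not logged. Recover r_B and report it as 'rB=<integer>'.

m = 549
d = (-22, 4);  v_rel = (3, -2),  |v_rel|² = 13
v_rel×d = (3)·(4) − (-2)·(-22) = -32
since m = R²·13 − (-32)²:  R² = (1024 + 549) / 13 = 121
R = √121 = 11  ⇒  r_B = 11 − 3 = 8

rB=8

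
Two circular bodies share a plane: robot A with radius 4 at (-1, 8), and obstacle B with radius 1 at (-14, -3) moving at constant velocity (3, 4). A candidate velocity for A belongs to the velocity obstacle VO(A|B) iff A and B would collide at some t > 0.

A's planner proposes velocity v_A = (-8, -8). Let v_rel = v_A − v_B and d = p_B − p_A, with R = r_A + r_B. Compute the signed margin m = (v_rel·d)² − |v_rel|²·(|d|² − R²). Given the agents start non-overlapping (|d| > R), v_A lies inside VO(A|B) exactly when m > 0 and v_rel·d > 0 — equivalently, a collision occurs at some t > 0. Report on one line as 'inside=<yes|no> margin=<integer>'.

d = (-13, -11),  |d|² = 290;  R = 4+1 = 5,  c = 290−5² = 265
v_rel = (-11, -12),  |v_rel|² = 265;  v_rel·d = (-11)·(-13) + (-12)·(-11) = 275
265·t² − 550·t + 265 = 0  ⇒  m = 275² − 265·265 = 5400
m = 5400 > 0,  v_rel·d = 275 > 0  ⇒  inside

inside=yes margin=5400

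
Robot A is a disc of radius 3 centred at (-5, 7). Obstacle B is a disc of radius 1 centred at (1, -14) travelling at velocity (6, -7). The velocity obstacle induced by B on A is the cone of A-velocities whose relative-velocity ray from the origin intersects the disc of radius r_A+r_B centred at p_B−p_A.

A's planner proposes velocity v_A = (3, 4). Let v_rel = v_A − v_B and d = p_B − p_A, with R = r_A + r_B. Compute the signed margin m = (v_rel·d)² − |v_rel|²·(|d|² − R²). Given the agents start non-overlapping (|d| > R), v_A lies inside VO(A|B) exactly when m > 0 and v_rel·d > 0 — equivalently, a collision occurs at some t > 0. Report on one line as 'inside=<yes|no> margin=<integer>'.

d = (6, -21),  |d|² = 477;  R = 3+1 = 4,  c = 477−4² = 461
v_rel = (-3, 11),  |v_rel|² = 130;  v_rel·d = (-3)·(6) + (11)·(-21) = -249
130·t² + 498·t + 461 = 0  ⇒  m = (-249)² − 130·461 = 2071
m = 2071 > 0,  v_rel·d = -249 < 0  ⇒  outside

inside=no margin=2071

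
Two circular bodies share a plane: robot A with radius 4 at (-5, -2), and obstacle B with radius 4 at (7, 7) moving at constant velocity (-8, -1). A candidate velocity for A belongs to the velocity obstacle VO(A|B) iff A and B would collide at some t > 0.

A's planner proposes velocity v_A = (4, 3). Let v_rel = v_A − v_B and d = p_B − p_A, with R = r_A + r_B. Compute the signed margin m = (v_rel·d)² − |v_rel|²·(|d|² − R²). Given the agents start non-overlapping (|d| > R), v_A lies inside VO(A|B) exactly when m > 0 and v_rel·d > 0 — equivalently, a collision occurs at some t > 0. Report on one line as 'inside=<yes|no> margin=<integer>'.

d = (12, 9),  |d|² = 225;  R = 4+4 = 8,  c = 225−8² = 161
v_rel = (12, 4),  |v_rel|² = 160;  v_rel·d = (12)·(12) + (4)·(9) = 180
160·t² − 360·t + 161 = 0  ⇒  m = 180² − 160·161 = 6640
m = 6640 > 0,  v_rel·d = 180 > 0  ⇒  inside

inside=yes margin=6640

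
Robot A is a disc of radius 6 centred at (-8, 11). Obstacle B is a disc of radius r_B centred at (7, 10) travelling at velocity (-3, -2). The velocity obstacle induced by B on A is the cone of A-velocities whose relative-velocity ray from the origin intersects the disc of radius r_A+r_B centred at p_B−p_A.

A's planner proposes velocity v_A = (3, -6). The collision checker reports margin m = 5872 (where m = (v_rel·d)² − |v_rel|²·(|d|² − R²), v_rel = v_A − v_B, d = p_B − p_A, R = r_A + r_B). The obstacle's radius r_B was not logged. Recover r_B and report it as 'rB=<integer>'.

m = 5872
d = (15, -1);  v_rel = (6, -4),  |v_rel|² = 52
v_rel×d = (6)·(-1) − (-4)·(15) = 54
since m = R²·52 − 54²:  R² = (2916 + 5872) / 52 = 169
R = √169 = 13  ⇒  r_B = 13 − 6 = 7

rB=7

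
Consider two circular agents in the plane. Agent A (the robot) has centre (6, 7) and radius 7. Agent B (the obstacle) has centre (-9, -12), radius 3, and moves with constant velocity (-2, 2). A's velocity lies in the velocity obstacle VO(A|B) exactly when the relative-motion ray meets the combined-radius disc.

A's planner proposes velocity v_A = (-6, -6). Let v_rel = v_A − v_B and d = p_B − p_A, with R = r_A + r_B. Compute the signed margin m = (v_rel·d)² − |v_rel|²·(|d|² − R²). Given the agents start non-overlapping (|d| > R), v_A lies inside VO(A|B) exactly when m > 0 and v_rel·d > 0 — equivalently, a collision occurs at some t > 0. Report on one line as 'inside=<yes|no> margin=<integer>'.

d = (-15, -19),  |d|² = 586;  R = 7+3 = 10,  c = 586−10² = 486
v_rel = (-4, -8),  |v_rel|² = 80;  v_rel·d = (-4)·(-15) + (-8)·(-19) = 212
80·t² − 424·t + 486 = 0  ⇒  m = 212² − 80·486 = 6064
m = 6064 > 0,  v_rel·d = 212 > 0  ⇒  inside

inside=yes margin=6064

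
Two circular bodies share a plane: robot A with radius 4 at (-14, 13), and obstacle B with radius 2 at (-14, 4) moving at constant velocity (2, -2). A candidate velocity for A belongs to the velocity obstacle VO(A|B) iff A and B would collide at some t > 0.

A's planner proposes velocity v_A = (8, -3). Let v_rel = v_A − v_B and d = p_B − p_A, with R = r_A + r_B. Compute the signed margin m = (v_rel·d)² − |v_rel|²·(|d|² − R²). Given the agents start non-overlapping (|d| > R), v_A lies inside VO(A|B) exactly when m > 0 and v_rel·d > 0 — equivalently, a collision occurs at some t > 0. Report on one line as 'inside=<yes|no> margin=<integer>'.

d = (0, -9),  |d|² = 81;  R = 4+2 = 6,  c = 81−6² = 45
v_rel = (6, -1),  |v_rel|² = 37;  v_rel·d = (6)·(0) + (-1)·(-9) = 9
37·t² − 18·t + 45 = 0  ⇒  m = 9² − 37·45 = -1584
m = -1584 < 0,  v_rel·d = 9 > 0  ⇒  outside

inside=no margin=-1584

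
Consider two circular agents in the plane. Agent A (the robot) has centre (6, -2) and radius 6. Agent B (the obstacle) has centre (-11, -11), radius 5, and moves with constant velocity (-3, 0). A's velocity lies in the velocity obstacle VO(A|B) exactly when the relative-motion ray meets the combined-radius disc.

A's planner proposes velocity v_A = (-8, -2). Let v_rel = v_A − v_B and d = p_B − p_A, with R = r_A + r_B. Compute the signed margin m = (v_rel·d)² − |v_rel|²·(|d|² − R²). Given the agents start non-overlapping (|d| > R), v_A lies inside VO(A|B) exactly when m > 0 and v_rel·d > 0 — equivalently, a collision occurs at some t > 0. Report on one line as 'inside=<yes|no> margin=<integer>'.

d = (-17, -9),  |d|² = 370;  R = 6+5 = 11,  c = 370−11² = 249
v_rel = (-5, -2),  |v_rel|² = 29;  v_rel·d = (-5)·(-17) + (-2)·(-9) = 103
29·t² − 206·t + 249 = 0  ⇒  m = 103² − 29·249 = 3388
m = 3388 > 0,  v_rel·d = 103 > 0  ⇒  inside

inside=yes margin=3388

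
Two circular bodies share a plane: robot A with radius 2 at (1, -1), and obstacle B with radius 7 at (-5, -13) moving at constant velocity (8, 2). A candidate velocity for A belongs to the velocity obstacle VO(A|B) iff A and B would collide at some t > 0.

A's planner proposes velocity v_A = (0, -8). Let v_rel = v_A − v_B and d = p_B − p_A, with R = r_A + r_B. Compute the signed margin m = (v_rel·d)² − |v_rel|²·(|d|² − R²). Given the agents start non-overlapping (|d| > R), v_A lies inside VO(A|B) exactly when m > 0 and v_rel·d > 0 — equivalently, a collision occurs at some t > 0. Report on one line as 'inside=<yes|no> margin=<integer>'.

d = (-6, -12),  |d|² = 180;  R = 2+7 = 9,  c = 180−9² = 99
v_rel = (-8, -10),  |v_rel|² = 164;  v_rel·d = (-8)·(-6) + (-10)·(-12) = 168
164·t² − 336·t + 99 = 0  ⇒  m = 168² − 164·99 = 11988
m = 11988 > 0,  v_rel·d = 168 > 0  ⇒  inside

inside=yes margin=11988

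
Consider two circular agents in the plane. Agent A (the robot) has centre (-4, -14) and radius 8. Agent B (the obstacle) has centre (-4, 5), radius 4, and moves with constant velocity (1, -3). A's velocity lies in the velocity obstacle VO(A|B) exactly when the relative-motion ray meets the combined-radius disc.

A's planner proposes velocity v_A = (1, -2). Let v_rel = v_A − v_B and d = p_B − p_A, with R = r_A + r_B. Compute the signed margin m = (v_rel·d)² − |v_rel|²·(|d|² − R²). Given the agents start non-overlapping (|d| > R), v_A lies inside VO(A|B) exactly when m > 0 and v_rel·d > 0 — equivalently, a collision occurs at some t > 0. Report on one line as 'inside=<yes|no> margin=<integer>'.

d = (0, 19),  |d|² = 361;  R = 8+4 = 12,  c = 361−12² = 217
v_rel = (0, 1),  |v_rel|² = 1;  v_rel·d = (0)·(0) + (1)·(19) = 19
1·t² − 38·t + 217 = 0  ⇒  m = 19² − 1·217 = 144
m = 144 > 0,  v_rel·d = 19 > 0  ⇒  inside

inside=yes margin=144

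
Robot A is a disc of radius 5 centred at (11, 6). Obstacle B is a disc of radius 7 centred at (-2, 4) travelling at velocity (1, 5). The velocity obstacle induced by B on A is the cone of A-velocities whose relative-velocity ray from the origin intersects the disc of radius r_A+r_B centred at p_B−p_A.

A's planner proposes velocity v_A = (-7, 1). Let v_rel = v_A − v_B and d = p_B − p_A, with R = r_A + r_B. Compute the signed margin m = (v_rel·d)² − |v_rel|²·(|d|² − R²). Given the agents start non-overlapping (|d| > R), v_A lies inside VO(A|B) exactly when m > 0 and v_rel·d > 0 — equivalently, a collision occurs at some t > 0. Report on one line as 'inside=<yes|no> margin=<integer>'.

d = (-13, -2),  |d|² = 173;  R = 5+7 = 12,  c = 173−12² = 29
v_rel = (-8, -4),  |v_rel|² = 80;  v_rel·d = (-8)·(-13) + (-4)·(-2) = 112
80·t² − 224·t + 29 = 0  ⇒  m = 112² − 80·29 = 10224
m = 10224 > 0,  v_rel·d = 112 > 0  ⇒  inside

inside=yes margin=10224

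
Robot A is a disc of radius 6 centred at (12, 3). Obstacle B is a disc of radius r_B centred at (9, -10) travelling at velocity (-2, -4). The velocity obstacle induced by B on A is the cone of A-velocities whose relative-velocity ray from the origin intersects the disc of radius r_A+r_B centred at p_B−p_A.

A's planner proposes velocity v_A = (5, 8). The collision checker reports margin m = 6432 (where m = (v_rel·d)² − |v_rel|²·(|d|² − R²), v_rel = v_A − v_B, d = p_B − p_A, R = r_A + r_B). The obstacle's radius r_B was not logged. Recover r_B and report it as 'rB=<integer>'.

m = 6432
d = (-3, -13);  v_rel = (7, 12),  |v_rel|² = 193
v_rel×d = (7)·(-13) − (12)·(-3) = -55
since m = R²·193 − (-55)²:  R² = (3025 + 6432) / 193 = 49
R = √49 = 7  ⇒  r_B = 7 − 6 = 1

rB=1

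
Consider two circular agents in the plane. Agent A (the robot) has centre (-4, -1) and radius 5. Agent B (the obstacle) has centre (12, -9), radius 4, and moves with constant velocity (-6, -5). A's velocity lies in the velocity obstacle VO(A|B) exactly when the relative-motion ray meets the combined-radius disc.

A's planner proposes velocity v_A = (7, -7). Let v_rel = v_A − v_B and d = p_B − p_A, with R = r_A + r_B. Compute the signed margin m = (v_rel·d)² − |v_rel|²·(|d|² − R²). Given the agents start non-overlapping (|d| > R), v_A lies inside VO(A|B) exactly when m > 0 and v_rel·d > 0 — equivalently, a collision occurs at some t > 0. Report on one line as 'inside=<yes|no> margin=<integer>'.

d = (16, -8),  |d|² = 320;  R = 5+4 = 9,  c = 320−9² = 239
v_rel = (13, -2),  |v_rel|² = 173;  v_rel·d = (13)·(16) + (-2)·(-8) = 224
173·t² − 448·t + 239 = 0  ⇒  m = 224² − 173·239 = 8829
m = 8829 > 0,  v_rel·d = 224 > 0  ⇒  inside

inside=yes margin=8829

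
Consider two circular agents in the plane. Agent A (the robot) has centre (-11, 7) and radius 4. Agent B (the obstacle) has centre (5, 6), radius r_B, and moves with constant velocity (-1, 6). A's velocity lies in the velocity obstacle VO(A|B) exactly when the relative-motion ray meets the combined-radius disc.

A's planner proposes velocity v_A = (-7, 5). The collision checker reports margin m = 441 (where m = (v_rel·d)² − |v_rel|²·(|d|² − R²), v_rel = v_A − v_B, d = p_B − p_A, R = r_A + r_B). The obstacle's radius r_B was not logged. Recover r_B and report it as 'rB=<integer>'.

m = 441
d = (16, -1);  v_rel = (-6, -1),  |v_rel|² = 37
v_rel×d = (-6)·(-1) − (-1)·(16) = 22
since m = R²·37 − 22²:  R² = (484 + 441) / 37 = 25
R = √25 = 5  ⇒  r_B = 5 − 4 = 1

rB=1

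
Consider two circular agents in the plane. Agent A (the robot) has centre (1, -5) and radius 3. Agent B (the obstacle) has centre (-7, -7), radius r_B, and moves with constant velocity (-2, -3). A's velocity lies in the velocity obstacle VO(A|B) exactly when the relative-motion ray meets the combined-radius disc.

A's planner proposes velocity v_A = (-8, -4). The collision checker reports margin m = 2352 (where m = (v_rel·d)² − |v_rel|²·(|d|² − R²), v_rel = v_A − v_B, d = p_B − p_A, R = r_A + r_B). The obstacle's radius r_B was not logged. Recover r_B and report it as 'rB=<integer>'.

m = 2352
d = (-8, -2);  v_rel = (-6, -1),  |v_rel|² = 37
v_rel×d = (-6)·(-2) − (-1)·(-8) = 4
since m = R²·37 − 4²:  R² = (16 + 2352) / 37 = 64
R = √64 = 8  ⇒  r_B = 8 − 3 = 5

rB=5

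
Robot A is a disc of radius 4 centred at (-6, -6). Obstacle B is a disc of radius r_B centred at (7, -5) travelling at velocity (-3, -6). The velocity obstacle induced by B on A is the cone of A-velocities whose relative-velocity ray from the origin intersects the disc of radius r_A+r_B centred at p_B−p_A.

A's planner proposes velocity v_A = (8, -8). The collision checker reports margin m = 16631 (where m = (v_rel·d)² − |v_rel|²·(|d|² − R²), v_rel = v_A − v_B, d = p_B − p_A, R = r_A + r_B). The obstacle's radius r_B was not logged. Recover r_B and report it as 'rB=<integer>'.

m = 16631
d = (13, 1);  v_rel = (11, -2),  |v_rel|² = 125
v_rel×d = (11)·(1) − (-2)·(13) = 37
since m = R²·125 − 37²:  R² = (1369 + 16631) / 125 = 144
R = √144 = 12  ⇒  r_B = 12 − 4 = 8

rB=8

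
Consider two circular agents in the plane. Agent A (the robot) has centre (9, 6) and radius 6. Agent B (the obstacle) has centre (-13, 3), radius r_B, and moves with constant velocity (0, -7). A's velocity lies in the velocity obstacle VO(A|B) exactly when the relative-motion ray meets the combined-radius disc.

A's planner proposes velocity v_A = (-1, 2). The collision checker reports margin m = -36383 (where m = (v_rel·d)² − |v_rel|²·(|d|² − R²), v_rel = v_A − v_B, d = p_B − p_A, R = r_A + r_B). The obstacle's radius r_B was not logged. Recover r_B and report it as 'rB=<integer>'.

m = -36383
d = (-22, -3);  v_rel = (-1, 9),  |v_rel|² = 82
v_rel×d = (-1)·(-3) − (9)·(-22) = 201
since m = R²·82 − 201²:  R² = (40401 + -36383) / 82 = 49
R = √49 = 7  ⇒  r_B = 7 − 6 = 1

rB=1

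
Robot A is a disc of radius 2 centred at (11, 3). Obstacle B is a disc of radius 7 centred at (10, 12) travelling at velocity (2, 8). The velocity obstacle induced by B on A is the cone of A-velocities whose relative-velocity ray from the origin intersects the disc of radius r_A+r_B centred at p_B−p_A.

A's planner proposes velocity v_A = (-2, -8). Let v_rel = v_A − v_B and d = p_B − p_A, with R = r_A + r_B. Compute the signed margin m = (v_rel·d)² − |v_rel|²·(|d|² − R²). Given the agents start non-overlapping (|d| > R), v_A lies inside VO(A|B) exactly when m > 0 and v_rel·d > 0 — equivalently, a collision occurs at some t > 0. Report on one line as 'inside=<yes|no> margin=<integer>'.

d = (-1, 9),  |d|² = 82;  R = 2+7 = 9,  c = 82−9² = 1
v_rel = (-4, -16),  |v_rel|² = 272;  v_rel·d = (-4)·(-1) + (-16)·(9) = -140
272·t² + 280·t + 1 = 0  ⇒  m = (-140)² − 272·1 = 19328
m = 19328 > 0,  v_rel·d = -140 < 0  ⇒  outside

inside=no margin=19328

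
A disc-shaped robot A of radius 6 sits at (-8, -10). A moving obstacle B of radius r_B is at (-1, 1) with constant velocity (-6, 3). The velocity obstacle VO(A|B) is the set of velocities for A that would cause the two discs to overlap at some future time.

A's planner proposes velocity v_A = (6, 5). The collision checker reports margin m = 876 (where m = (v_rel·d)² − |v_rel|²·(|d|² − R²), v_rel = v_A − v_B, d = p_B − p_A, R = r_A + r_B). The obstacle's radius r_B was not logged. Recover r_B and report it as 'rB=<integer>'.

m = 876
d = (7, 11);  v_rel = (12, 2),  |v_rel|² = 148
v_rel×d = (12)·(11) − (2)·(7) = 118
since m = R²·148 − 118²:  R² = (13924 + 876) / 148 = 100
R = √100 = 10  ⇒  r_B = 10 − 6 = 4

rB=4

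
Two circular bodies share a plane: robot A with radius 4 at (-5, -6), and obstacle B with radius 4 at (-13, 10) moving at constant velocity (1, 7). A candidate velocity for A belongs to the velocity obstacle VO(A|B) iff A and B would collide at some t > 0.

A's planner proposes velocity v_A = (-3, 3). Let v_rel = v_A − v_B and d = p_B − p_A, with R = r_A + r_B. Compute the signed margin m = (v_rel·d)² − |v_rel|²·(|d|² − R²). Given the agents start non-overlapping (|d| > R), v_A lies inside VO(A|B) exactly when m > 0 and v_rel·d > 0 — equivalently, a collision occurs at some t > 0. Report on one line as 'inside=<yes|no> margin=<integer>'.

d = (-8, 16),  |d|² = 320;  R = 4+4 = 8,  c = 320−8² = 256
v_rel = (-4, -4),  |v_rel|² = 32;  v_rel·d = (-4)·(-8) + (-4)·(16) = -32
32·t² + 64·t + 256 = 0  ⇒  m = (-32)² − 32·256 = -7168
m = -7168 < 0,  v_rel·d = -32 < 0  ⇒  outside

inside=no margin=-7168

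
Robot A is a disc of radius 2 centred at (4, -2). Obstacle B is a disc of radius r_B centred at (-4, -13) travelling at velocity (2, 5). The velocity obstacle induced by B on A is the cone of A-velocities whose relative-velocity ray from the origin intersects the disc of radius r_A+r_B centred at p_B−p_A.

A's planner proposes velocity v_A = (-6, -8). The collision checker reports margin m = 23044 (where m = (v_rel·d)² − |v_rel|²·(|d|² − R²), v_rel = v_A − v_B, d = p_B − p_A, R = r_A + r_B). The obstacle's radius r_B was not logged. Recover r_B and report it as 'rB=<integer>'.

m = 23044
d = (-8, -11);  v_rel = (-8, -13),  |v_rel|² = 233
v_rel×d = (-8)·(-11) − (-13)·(-8) = -16
since m = R²·233 − (-16)²:  R² = (256 + 23044) / 233 = 100
R = √100 = 10  ⇒  r_B = 10 − 2 = 8

rB=8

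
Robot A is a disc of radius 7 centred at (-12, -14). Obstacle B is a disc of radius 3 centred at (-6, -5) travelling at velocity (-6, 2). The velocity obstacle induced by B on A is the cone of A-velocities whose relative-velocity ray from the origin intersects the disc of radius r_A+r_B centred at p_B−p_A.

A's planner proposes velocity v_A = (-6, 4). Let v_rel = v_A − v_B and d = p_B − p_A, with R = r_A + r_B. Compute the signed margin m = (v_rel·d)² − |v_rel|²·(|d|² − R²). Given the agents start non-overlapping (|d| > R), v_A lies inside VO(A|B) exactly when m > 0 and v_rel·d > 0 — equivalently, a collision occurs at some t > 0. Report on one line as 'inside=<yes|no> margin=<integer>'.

d = (6, 9),  |d|² = 117;  R = 7+3 = 10,  c = 117−10² = 17
v_rel = (0, 2),  |v_rel|² = 4;  v_rel·d = (0)·(6) + (2)·(9) = 18
4·t² − 36·t + 17 = 0  ⇒  m = 18² − 4·17 = 256
m = 256 > 0,  v_rel·d = 18 > 0  ⇒  inside

inside=yes margin=256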